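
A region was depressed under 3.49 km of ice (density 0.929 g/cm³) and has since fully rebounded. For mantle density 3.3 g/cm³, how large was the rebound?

0.982 km

Removing the load lets mantle flow back in; uplift u satisfies ρ_ice t = ρ_m u.
u = t ρ_ice/ρ_m = 3.49 km × 0.929/3.3 = 0.982 km.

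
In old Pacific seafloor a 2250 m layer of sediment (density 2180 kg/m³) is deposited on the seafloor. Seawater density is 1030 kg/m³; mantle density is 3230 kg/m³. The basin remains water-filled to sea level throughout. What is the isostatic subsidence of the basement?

Submarine loading: the sediment displaces seawater, and the subsidence is in turn flooded, so s (ρ_m − ρ_w) = t (ρ_sed − ρ_w).
s = 2250 m × (2180 − 1030) / (3230 − 1030) = 1180 m.

1180 m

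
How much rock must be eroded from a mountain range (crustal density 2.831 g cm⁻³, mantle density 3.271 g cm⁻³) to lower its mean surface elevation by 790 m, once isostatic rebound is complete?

5870 m

Net drop Δ = e − u = e − e ρ_c/ρ_m = e (ρ_m − ρ_c)/ρ_m.
e = Δ ρ_m/(ρ_m − ρ_c) = 790 m × 3.271/0.44 = 5870 m.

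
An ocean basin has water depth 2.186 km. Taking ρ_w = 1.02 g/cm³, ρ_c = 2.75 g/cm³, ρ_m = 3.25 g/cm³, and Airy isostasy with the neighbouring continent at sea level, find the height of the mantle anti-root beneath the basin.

7.56 km

By Archimedes' principle applied to the lithosphere: replacing crust with seawater at the top is compensated by replacing crust with mantle at the base: d (ρ_c − ρ_w) = a (ρ_m − ρ_c).
a = d (ρ_c − ρ_w)/(ρ_m − ρ_c) = 2.186 km × 1.73/0.5 = 7.56 km.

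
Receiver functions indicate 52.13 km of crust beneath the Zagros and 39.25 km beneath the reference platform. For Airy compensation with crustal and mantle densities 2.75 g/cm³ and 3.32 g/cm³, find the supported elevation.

Excess crust Δ = 52.13 km − 39.25 km = 12.88 km, split between elevation h and root r with h + r = Δ.
Airy balance ρ_c h = (ρ_m − ρ_c) r gives r = h ρ_c/(ρ_m − ρ_c), so h (1 + ρ_c/(ρ_m − ρ_c)) = Δ, i.e. h = Δ (ρ_m − ρ_c)/ρ_m.
h = 12.88 km × 0.57/3.32 = 2.21 km.

2.21 km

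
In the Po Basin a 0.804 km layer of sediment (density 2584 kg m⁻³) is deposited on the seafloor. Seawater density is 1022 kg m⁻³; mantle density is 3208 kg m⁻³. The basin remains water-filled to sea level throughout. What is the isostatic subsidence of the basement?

Submarine loading: the sediment displaces seawater, and the subsidence is in turn flooded, so s (ρ_m − ρ_w) = t (ρ_sed − ρ_w).
s = 0.804 km × (2584 − 1022) / (3208 − 1022) = 0.574 km.

0.574 km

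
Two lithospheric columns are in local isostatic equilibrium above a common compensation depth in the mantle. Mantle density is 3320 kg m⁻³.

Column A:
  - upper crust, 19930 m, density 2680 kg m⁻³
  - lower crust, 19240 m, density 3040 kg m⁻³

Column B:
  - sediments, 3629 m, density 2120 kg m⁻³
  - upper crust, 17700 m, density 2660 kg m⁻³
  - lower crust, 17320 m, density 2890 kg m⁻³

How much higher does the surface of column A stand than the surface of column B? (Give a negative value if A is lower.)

For any compensation level in the mantle, the mantle terms cancel and isostasy reduces to e = (Σt_A − Σt_B) − (Σ(ρt)_A − Σ(ρt)_B) / ρ_m.
Σt_A = 39170 m; Σt_B = 38649 m; Σ(ρt)_A = 111902000; Σ(ρt)_B = 104830280 (in m·kg m⁻³).
e = (39170 − 38649) − (111902000 − 104830280) / 3320 = −1610 m.

−1610 m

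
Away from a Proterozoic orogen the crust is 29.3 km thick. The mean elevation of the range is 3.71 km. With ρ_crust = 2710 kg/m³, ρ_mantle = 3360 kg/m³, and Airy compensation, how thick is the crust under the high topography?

48.5 km

Root depth r = h ρ_c / (ρ_m − ρ_c) = 3.71 km × 2710 / 650 = 15.47 km.
Total thickness = T + h + r = 29.3 km + 3.71 km + 15.47 km = 48.5 km.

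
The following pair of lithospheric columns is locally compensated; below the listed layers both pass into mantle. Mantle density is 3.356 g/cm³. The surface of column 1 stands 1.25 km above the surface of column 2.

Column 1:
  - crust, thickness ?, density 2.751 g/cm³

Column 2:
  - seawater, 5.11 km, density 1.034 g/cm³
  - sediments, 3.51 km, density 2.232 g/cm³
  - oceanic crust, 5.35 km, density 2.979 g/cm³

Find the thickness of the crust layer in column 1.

Take the compensation level at the base of the deeper column (depth z_c below the surface of column 1) and equate Σ ρ_i t_i down to z_c; mantle fills any gap and the z_c terms cancel.
Column 1: x×2.751 + (z_c − 0 − x)×3.356
Column 2: 1.25×0 + 5.11×1.034 + 3.51×2.232 + 5.35×2.979 + (z_c − 1.25 − 13.97)×3.356
The z_c×3.356 term appears on both sides and cancels. Collect the known terms of each column as K = Σ(ρt)_known − 3.356 × (depth of known layers): K_1 = 0 − 3.356×0 = 0; K_2 = 29.05571 − 3.356×(1.25 + 13.97) = −22.02261.
Balance: K_1 − x×(3.356 − 2.751) = K_2, so x = (K_1 − K_2)/(3.356 − 2.751) = 22.0226/0.605 = 36.4 km.

36.4 km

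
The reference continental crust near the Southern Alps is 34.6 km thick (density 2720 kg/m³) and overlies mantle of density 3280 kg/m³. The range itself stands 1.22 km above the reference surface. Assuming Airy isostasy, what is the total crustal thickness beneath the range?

Root depth r = h ρ_c / (ρ_m − ρ_c) = 1.22 km × 2720 / 560 = 5.926 km.
Total thickness = T + h + r = 34.6 km + 1.22 km + 5.926 km = 41.7 km.

41.7 km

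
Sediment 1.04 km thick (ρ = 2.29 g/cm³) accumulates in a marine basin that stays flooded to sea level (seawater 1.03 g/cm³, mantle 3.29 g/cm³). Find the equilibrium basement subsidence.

0.58 km

Submarine loading: the sediment displaces seawater, and the subsidence is in turn flooded, so s (ρ_m − ρ_w) = t (ρ_sed − ρ_w).
s = 1.04 km × (2.29 − 1.03) / (3.29 − 1.03) = 0.58 km.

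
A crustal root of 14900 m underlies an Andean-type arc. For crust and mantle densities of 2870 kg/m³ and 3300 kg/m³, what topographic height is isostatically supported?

2230 m

For local isostatic compensation: ρ_c h = (ρ_m − ρ_c) r.
h = r (ρ_m − ρ_c) / ρ_c = 14900 m × (3300 − 2870) / 2870 = 2230 m.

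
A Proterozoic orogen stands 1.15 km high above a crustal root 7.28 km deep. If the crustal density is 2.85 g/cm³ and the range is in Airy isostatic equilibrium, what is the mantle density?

Airy balance: ρ_c h = (ρ_m − ρ_c) r → ρ_m = ρ_c (1 + h/r).
ρ_m = 2.85 × (1 + 1.15 km/7.28 km) = 3.3 g/cm³.

3.3 g/cm³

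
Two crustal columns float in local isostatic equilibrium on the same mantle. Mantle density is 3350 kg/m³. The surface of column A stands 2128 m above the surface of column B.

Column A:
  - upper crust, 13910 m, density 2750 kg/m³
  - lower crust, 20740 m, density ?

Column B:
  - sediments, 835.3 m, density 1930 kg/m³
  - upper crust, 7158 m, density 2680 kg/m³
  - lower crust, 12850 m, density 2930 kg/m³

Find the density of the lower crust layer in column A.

2860 kg/m³

Take the compensation level at the base of the deeper column (depth z_c below the surface of column A) and equate Σ ρ_i t_i down to z_c; mantle fills any gap and the z_c terms cancel.
Column A: 13910×2750 + 20740×ρ + (z_c − 34650)×3350
Column B: 2128×0 + 835.3×1930 + 7158×2680 + 12850×2930 + (z_c − 2128 − 20843.3)×3350
The z_c×3350 term appears on both sides and cancels. Collect the known terms of each column as K = Σ(ρt)_known − 3350 × (depth of known layers): K_A = 38252500 − 3350×34650 = −77825000; K_B = 58446069 − 3350×(2128 + 20843.3) = −18507786.
Balance: K_A + 20740×ρ = K_B, so ρ = (K_B − K_A)/20740 = 59317200/20740 = 2860 kg/m³.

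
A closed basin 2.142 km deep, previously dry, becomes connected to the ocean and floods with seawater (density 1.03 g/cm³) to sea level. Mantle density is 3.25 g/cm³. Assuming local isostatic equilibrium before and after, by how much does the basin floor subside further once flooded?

0.994 km

After flooding the water column is d + s deep. Its weight must equal the weight of mantle displaced by the extra subsidence s: (d + s) ρ_w = s ρ_m.
s = d ρ_w / (ρ_m − ρ_w) = 2.142 km × 1.03/(3.25 − 1.03) = 0.994 km.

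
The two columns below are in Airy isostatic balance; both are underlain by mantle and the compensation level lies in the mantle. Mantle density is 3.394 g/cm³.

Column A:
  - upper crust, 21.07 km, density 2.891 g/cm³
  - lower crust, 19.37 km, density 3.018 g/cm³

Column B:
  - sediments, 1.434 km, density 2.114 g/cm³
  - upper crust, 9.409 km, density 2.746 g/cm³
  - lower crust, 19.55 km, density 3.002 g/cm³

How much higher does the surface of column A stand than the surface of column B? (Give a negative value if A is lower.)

For any compensation level in the mantle, the mantle terms cancel and isostasy reduces to e = (Σt_A − Σt_B) − (Σ(ρt)_A − Σ(ρt)_B) / ρ_m.
Σt_A = 40.44 km; Σt_B = 30.393 km; Σ(ρt)_A = 119.37203; Σ(ρt)_B = 87.55769 (in km·g/cm³).
e = (40.44 − 30.393) − (119.37203 − 87.55769) / 3.394 = 0.673 km.

0.673 km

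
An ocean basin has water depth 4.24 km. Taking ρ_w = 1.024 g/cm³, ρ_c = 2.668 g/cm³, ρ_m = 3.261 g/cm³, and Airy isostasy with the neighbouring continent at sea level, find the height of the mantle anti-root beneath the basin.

In Airy isostatic equilibrium: replacing crust with seawater at the top is compensated by replacing crust with mantle at the base: d (ρ_c − ρ_w) = a (ρ_m − ρ_c).
a = d (ρ_c − ρ_w)/(ρ_m − ρ_c) = 4.24 km × 1.644/0.593 = 11.8 km.

11.8 km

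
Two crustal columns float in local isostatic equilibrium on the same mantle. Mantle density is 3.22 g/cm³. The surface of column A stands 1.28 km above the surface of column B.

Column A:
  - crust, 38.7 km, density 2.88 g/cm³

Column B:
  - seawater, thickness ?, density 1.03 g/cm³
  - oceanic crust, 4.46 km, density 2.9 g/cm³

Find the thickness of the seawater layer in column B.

Take the compensation level at the base of the deeper column (depth z_c below the surface of column A) and equate Σ ρ_i t_i down to z_c; mantle fills any gap and the z_c terms cancel.
Column A: 38.7×2.88 + (z_c − 38.7)×3.22
Column B: 1.28×0 + x×1.03 + 4.46×2.9 + (z_c − 1.28 − 4.46 − x)×3.22
The z_c×3.22 term appears on both sides and cancels. Collect the known terms of each column as K = Σ(ρt)_known − 3.22 × (depth of known layers): K_A = 111.456 − 3.22×38.7 = −13.158; K_B = 12.934 − 3.22×(1.28 + 4.46) = −5.5488.
Balance: K_A = K_B − x×(3.22 − 1.03), so x = (K_B − K_A)/(3.22 − 1.03) = 7.6092/2.19 = 3.47 km.

3.47 km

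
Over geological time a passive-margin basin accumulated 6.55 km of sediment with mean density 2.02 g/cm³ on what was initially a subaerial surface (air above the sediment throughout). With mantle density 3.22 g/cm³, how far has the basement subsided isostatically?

4.11 km

Subaerial load: s = t ρ_sed / ρ_m = 6.55 km × 2.02/3.22 = 4.11 km.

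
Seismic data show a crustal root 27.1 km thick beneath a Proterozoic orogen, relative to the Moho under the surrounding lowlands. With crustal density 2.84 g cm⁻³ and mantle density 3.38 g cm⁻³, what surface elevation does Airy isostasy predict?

5.15 km

In Airy isostatic equilibrium: ρ_c h = (ρ_m − ρ_c) r.
h = r (ρ_m − ρ_c) / ρ_c = 27.1 km × (3.38 − 2.84) / 2.84 = 5.15 km.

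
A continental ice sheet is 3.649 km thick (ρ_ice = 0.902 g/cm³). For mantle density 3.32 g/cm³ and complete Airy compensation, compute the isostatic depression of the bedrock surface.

0.991 km

For local isostatic compensation: the ice load ρ_ice t is balanced by mantle displaced below, ρ_m s.
s = t ρ_ice / ρ_m = 3.649 km × 0.902/3.32 = 0.991 km.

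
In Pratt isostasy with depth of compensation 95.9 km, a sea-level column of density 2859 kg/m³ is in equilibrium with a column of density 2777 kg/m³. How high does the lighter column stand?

2.83 km

ρ_ref D = ρ (D + h) → h = D (ρ_ref − ρ)/ρ.
h = 95.9 km × (2859 − 2777)/2777 = 2.83 km.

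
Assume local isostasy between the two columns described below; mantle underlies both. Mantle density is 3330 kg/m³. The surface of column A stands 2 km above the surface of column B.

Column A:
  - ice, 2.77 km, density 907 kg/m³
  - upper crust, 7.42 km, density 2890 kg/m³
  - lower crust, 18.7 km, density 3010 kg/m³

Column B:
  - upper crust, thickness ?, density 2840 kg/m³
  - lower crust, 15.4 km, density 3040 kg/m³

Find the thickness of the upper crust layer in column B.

Take the compensation level at the base of the deeper column (depth z_c below the surface of column A) and equate Σ ρ_i t_i down to z_c; mantle fills any gap and the z_c terms cancel.
Column A: 2.77×907 + 7.42×2890 + 18.7×3010 + (z_c − 28.89)×3330
Column B: 2×0 + x×2840 + 15.4×3040 + (z_c − 2 − 15.4 − x)×3330
The z_c×3330 term appears on both sides and cancels. Collect the known terms of each column as K = Σ(ρt)_known − 3330 × (depth of known layers): K_A = 80243.19 − 3330×28.89 = −15960.51; K_B = 46816 − 3330×(2 + 15.4) = −11126.
Balance: K_A = K_B − x×(3330 − 2840), so x = (K_B − K_A)/(3330 − 2840) = 4834.51/490 = 9.87 km.

9.87 km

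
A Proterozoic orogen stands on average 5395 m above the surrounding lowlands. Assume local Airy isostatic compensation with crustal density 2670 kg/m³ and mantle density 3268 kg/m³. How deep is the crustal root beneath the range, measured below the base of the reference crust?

24100 m

Equating mass per unit area of the two columns: the weight of the topography is balanced by the buoyancy of the root, ρ_c h = (ρ_m − ρ_c) r.
r = h · ρ_c / (ρ_m − ρ_c) = 5395 m × 2670 / (3268 − 2670) = 24100 m.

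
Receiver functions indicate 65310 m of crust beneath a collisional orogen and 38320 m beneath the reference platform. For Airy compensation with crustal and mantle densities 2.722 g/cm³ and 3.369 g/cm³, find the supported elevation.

5180 m

Excess crust Δ = 65310 m − 38320 m = 26990 m, split between elevation h and root r with h + r = Δ.
Airy balance ρ_c h = (ρ_m − ρ_c) r gives r = h ρ_c/(ρ_m − ρ_c), so h (1 + ρ_c/(ρ_m − ρ_c)) = Δ, i.e. h = Δ (ρ_m − ρ_c)/ρ_m.
h = 26990 m × 0.647/3.369 = 5180 m.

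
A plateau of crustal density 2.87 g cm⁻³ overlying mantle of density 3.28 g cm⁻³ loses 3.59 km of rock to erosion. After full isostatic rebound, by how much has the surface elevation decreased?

0.449 km

Rebound u = e ρ_c/ρ_m = 3.59 km × 2.87/3.28 = 3.141 km.
Net surface drop = e − u = 3.59 km − 3.141 km = e (ρ_m − ρ_c)/ρ_m = 0.449 km.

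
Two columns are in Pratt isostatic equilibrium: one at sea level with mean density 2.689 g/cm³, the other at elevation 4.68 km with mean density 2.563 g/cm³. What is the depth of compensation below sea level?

95.2 km

ρ_ref D = ρ (D + h) → D (ρ_ref − ρ) = ρ h.
D = ρ h/(ρ_ref − ρ) = 2.563 × 4.68 km/(2.689 − 2.563) = 95.2 km.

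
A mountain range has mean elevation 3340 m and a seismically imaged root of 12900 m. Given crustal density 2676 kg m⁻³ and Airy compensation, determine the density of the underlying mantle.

3370 kg m⁻³

Airy balance: ρ_c h = (ρ_m − ρ_c) r → ρ_m = ρ_c (1 + h/r).
ρ_m = 2676 × (1 + 3340 m/12900 m) = 3370 kg m⁻³.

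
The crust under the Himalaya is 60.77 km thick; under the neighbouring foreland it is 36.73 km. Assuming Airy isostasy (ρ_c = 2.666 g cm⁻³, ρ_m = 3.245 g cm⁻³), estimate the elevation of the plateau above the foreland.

4.29 km

Excess crust Δ = 60.77 km − 36.73 km = 24.04 km, split between elevation h and root r with h + r = Δ.
Airy balance ρ_c h = (ρ_m − ρ_c) r gives r = h ρ_c/(ρ_m − ρ_c), so h (1 + ρ_c/(ρ_m − ρ_c)) = Δ, i.e. h = Δ (ρ_m − ρ_c)/ρ_m.
h = 24.04 km × 0.579/3.245 = 4.29 km.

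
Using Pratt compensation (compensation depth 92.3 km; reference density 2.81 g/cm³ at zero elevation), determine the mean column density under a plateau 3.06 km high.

Pratt balance: ρ_ref D = ρ (D + h).
ρ = ρ_ref D/(D + h) = 2.81 × 92.3 km/(92.3 km + 3.06 km) = 2.72 g/cm³.

2.72 g/cm³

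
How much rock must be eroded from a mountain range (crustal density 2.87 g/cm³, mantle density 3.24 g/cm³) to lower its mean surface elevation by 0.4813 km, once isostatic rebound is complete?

4.21 km

Net drop Δ = e − u = e − e ρ_c/ρ_m = e (ρ_m − ρ_c)/ρ_m.
e = Δ ρ_m/(ρ_m − ρ_c) = 0.4813 km × 3.24/0.37 = 4.21 km.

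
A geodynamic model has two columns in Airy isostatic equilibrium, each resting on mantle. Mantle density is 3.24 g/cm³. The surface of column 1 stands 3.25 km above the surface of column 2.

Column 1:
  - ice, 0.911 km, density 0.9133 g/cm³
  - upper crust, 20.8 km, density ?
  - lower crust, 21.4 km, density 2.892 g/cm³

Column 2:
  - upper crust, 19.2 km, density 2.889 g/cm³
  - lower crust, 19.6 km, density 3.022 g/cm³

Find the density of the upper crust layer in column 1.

2.66 g/cm³

Take the compensation level at the base of the deeper column (depth z_c below the surface of column 1) and equate Σ ρ_i t_i down to z_c; mantle fills any gap and the z_c terms cancel.
Column 1: 0.911×0.9133 + 20.8×ρ + 21.4×2.892 + (z_c − 43.111)×3.24
Column 2: 3.25×0 + 19.2×2.889 + 19.6×3.022 + (z_c − 3.25 − 38.8)×3.24
The z_c×3.24 term appears on both sides and cancels. Collect the known terms of each column as K = Σ(ρt)_known − 3.24 × (depth of known layers): K_1 = 62.7208163 − 3.24×43.111 = −76.9588237; K_2 = 114.7 − 3.24×(3.25 + 38.8) = −21.542.
Balance: K_1 + 20.8×ρ = K_2, so ρ = (K_2 − K_1)/20.8 = 55.4168/20.8 = 2.66 g/cm³.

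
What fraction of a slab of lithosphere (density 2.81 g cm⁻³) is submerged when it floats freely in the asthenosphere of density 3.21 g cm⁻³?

Submerged fraction = ρ_obj/ρ_fluid = 2.81/3.21 = 0.875.

0.875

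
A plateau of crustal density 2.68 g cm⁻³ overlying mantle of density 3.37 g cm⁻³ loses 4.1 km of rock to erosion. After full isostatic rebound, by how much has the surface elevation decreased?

Rebound u = e ρ_c/ρ_m = 4.1 km × 2.68/3.37 = 3.261 km.
Net surface drop = e − u = 4.1 km − 3.261 km = e (ρ_m − ρ_c)/ρ_m = 0.839 km.

0.839 km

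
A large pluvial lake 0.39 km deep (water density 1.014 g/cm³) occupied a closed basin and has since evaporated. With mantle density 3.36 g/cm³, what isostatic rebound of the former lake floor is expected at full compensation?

0.118 km

u = d ρ_w/ρ_m = 0.39 km × 1.014/3.36 = 0.118 km.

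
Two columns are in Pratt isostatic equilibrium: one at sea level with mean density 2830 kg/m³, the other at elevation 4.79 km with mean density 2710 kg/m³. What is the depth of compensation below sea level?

108 km

ρ_ref D = ρ (D + h) → D (ρ_ref − ρ) = ρ h.
D = ρ h/(ρ_ref − ρ) = 2710 × 4.79 km/(2830 − 2710) = 108 km.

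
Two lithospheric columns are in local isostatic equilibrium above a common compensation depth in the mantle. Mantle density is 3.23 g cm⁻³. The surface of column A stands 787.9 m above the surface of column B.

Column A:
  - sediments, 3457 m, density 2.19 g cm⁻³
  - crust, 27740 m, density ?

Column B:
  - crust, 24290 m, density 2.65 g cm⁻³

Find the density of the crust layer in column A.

Take the compensation level at the base of the deeper column (depth z_c below the surface of column A) and equate Σ ρ_i t_i down to z_c; mantle fills any gap and the z_c terms cancel.
Column A: 3457×2.19 + 27740×ρ + (z_c − 31197)×3.23
Column B: 787.9×0 + 24290×2.65 + (z_c − 787.9 − 24290)×3.23
The z_c×3.23 term appears on both sides and cancels. Collect the known terms of each column as K = Σ(ρt)_known − 3.23 × (depth of known layers): K_A = 7570.83 − 3.23×31197 = −93195.48; K_B = 64368.5 − 3.23×(787.9 + 24290) = −16633.117.
Balance: K_A + 27740×ρ = K_B, so ρ = (K_B − K_A)/27740 = 76562.4/27740 = 2.76 g cm⁻³.

2.76 g cm⁻³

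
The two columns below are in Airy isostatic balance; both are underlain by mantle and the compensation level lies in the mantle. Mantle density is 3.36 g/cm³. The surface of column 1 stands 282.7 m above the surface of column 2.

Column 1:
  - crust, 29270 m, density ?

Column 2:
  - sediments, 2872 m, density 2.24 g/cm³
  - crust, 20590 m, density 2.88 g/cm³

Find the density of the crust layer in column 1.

2.88 g/cm³

Take the compensation level at the base of the deeper column (depth z_c below the surface of column 1) and equate Σ ρ_i t_i down to z_c; mantle fills any gap and the z_c terms cancel.
Column 1: 29270×ρ + (z_c − 29270)×3.36
Column 2: 282.7×0 + 2872×2.24 + 20590×2.88 + (z_c − 282.7 − 23462)×3.36
The z_c×3.36 term appears on both sides and cancels. Collect the known terms of each column as K = Σ(ρt)_known − 3.36 × (depth of known layers): K_1 = 0 − 3.36×29270 = −98347.2; K_2 = 65732.48 − 3.36×(282.7 + 23462) = −14049.712.
Balance: K_1 + 29270×ρ = K_2, so ρ = (K_2 − K_1)/29270 = 84297.5/29270 = 2.88 g/cm³.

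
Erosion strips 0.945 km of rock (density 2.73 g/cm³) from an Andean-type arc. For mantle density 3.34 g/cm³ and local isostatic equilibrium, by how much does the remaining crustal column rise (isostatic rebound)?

0.772 km

Unloading: uplift u = e ρ_c/ρ_m = 0.945 km × 2.73/3.34 = 0.772 km.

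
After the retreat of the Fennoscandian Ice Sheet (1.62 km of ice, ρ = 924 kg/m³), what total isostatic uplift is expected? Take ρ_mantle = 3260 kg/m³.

0.459 km

Removing the load lets mantle flow back in; uplift u satisfies ρ_ice t = ρ_m u.
u = t ρ_ice/ρ_m = 1.62 km × 924/3260 = 0.459 km.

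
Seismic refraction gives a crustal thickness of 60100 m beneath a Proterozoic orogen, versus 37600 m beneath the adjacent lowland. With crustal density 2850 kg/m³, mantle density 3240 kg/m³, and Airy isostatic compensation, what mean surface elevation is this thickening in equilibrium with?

Excess crust Δ = 60100 m − 37600 m = 22500 m, split between elevation h and root r with h + r = Δ.
Airy balance ρ_c h = (ρ_m − ρ_c) r gives r = h ρ_c/(ρ_m − ρ_c), so h (1 + ρ_c/(ρ_m − ρ_c)) = Δ, i.e. h = Δ (ρ_m − ρ_c)/ρ_m.
h = 22500 m × 390/3240 = 2710 m.

2710 m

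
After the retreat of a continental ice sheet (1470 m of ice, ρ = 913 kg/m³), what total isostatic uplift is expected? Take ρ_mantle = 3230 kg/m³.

416 m

Removing the load lets mantle flow back in; uplift u satisfies ρ_ice t = ρ_m u.
u = t ρ_ice/ρ_m = 1470 m × 913/3230 = 416 m.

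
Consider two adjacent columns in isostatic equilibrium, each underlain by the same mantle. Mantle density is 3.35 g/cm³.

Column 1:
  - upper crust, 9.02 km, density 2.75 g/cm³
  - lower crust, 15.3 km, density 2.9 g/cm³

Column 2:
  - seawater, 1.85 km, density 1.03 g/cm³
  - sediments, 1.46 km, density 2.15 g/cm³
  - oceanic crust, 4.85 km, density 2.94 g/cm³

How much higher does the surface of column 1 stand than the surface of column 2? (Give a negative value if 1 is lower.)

1.27 km

For any compensation level in the mantle, the mantle terms cancel and isostasy reduces to e = (Σt_1 − Σt_2) − (Σ(ρt)_1 − Σ(ρt)_2) / ρ_m.
Σt_1 = 24.32 km; Σt_2 = 8.16 km; Σ(ρt)_1 = 69.175; Σ(ρt)_2 = 19.3035 (in km·g/cm³).
e = (24.32 − 8.16) − (69.175 − 19.3035) / 3.35 = 1.27 km.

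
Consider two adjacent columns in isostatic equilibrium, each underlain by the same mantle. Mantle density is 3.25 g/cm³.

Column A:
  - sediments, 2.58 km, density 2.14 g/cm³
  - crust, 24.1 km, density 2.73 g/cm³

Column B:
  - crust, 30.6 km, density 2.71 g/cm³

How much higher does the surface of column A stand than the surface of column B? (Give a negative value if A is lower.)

−0.347 km

For any compensation level in the mantle, the mantle terms cancel and isostasy reduces to e = (Σt_A − Σt_B) − (Σ(ρt)_A − Σ(ρt)_B) / ρ_m.
Σt_A = 26.68 km; Σt_B = 30.6 km; Σ(ρt)_A = 71.3142; Σ(ρt)_B = 82.926 (in km·g/cm³).
e = (26.68 − 30.6) − (71.3142 − 82.926) / 3.25 = −0.347 km.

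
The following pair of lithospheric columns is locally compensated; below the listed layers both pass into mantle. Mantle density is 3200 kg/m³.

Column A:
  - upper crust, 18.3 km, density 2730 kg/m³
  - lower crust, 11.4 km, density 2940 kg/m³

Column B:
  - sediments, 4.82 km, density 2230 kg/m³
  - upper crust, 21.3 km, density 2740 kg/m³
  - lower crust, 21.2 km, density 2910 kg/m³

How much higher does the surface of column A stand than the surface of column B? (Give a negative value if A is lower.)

−2.83 km

For any compensation level in the mantle, the mantle terms cancel and isostasy reduces to e = (Σt_A − Σt_B) − (Σ(ρt)_A − Σ(ρt)_B) / ρ_m.
Σt_A = 29.7 km; Σt_B = 47.32 km; Σ(ρt)_A = 83475; Σ(ρt)_B = 130802.6 (in km·kg/m³).
e = (29.7 − 47.32) − (83475 − 130802.6) / 3200 = −2.83 km.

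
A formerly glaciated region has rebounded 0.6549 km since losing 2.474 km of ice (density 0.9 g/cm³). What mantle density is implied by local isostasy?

ρ_m = ρ_ice t / u = 0.9 × 2.474 km/0.6549 km = 3.4 g/cm³.

3.4 g/cm³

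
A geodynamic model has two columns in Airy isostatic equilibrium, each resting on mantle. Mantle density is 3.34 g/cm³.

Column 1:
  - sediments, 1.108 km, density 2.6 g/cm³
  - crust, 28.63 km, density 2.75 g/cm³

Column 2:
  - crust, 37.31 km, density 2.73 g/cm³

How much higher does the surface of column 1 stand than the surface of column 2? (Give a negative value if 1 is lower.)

For any compensation level in the mantle, the mantle terms cancel and isostasy reduces to e = (Σt_1 − Σt_2) − (Σ(ρt)_1 − Σ(ρt)_2) / ρ_m.
Σt_1 = 29.738 km; Σt_2 = 37.31 km; Σ(ρt)_1 = 81.6133; Σ(ρt)_2 = 101.8563 (in km·g/cm³).
e = (29.738 − 37.31) − (81.6133 − 101.8563) / 3.34 = −1.51 km.

−1.51 km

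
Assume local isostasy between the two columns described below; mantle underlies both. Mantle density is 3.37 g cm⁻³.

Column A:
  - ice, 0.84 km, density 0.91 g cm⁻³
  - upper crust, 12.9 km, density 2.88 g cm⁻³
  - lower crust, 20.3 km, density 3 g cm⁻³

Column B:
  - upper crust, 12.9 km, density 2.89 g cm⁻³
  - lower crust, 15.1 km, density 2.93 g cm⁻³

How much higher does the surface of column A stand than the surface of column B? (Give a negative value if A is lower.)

For any compensation level in the mantle, the mantle terms cancel and isostasy reduces to e = (Σt_A − Σt_B) − (Σ(ρt)_A − Σ(ρt)_B) / ρ_m.
Σt_A = 34.04 km; Σt_B = 28 km; Σ(ρt)_A = 98.8164; Σ(ρt)_B = 81.524 (in km·g cm⁻³).
e = (34.04 − 28) − (98.8164 − 81.524) / 3.37 = 0.909 km.

0.909 km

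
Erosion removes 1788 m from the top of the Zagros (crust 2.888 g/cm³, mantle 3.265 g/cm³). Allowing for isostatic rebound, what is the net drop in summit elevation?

Rebound u = e ρ_c/ρ_m = 1788 m × 2.888/3.265 = 1582 m.
Net surface drop = e − u = 1788 m − 1582 m = e (ρ_m − ρ_c)/ρ_m = 206 m.

206 m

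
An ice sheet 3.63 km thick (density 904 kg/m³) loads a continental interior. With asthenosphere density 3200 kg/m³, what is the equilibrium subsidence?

1.03 km

Balancing pressure at the compensation depth: the ice load ρ_ice t is balanced by mantle displaced below, ρ_m s.
s = t ρ_ice / ρ_m = 3.63 km × 904/3200 = 1.03 km.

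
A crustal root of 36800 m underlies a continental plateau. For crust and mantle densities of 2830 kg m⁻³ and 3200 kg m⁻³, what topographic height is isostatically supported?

4810 m

By Archimedes' principle applied to the lithosphere: ρ_c h = (ρ_m − ρ_c) r.
h = r (ρ_m − ρ_c) / ρ_c = 36800 m × (3200 − 2830) / 2830 = 4810 m.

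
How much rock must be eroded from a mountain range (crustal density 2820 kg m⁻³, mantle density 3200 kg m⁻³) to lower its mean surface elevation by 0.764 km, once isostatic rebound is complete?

Net drop Δ = e − u = e − e ρ_c/ρ_m = e (ρ_m − ρ_c)/ρ_m.
e = Δ ρ_m/(ρ_m − ρ_c) = 0.764 km × 3200/380 = 6.43 km.

6.43 km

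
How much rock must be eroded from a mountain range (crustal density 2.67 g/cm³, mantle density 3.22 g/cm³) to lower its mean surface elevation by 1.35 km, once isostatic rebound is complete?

7.9 km

Net drop Δ = e − u = e − e ρ_c/ρ_m = e (ρ_m − ρ_c)/ρ_m.
e = Δ ρ_m/(ρ_m − ρ_c) = 1.35 km × 3.22/0.55 = 7.9 km.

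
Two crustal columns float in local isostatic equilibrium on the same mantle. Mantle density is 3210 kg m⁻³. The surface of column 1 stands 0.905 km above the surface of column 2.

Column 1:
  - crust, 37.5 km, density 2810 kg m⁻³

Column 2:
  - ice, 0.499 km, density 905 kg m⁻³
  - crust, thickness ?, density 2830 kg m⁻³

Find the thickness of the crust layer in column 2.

Take the compensation level at the base of the deeper column (depth z_c below the surface of column 1) and equate Σ ρ_i t_i down to z_c; mantle fills any gap and the z_c terms cancel.
Column 1: 37.5×2810 + (z_c − 37.5)×3210
Column 2: 0.905×0 + 0.499×905 + x×2830 + (z_c − 0.905 − 0.499 − x)×3210
The z_c×3210 term appears on both sides and cancels. Collect the known terms of each column as K = Σ(ρt)_known − 3210 × (depth of known layers): K_1 = 105375 − 3210×37.5 = −15000; K_2 = 451.595 − 3210×(0.905 + 0.499) = −4055.245.
Balance: K_1 = K_2 − x×(3210 − 2830), so x = (K_2 − K_1)/(3210 − 2830) = 10944.8/380 = 28.8 km.

28.8 km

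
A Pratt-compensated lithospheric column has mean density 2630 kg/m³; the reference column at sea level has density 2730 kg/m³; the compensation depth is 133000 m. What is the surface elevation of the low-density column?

5060 m

ρ_ref D = ρ (D + h) → h = D (ρ_ref − ρ)/ρ.
h = 133000 m × (2730 − 2630)/2630 = 5060 m.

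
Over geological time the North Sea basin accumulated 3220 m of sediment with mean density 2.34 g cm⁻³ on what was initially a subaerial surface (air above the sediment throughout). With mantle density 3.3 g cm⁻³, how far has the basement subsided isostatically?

Subaerial load: s = t ρ_sed / ρ_m = 3220 m × 2.34/3.3 = 2280 m.

2280 m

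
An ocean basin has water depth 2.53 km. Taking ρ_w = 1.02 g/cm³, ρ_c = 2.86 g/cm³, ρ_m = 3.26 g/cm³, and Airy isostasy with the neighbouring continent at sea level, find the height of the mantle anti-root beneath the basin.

In Airy isostatic equilibrium: replacing crust with seawater at the top is compensated by replacing crust with mantle at the base: d (ρ_c − ρ_w) = a (ρ_m − ρ_c).
a = d (ρ_c − ρ_w)/(ρ_m − ρ_c) = 2.53 km × 1.84/0.4 = 11.6 km.

11.6 km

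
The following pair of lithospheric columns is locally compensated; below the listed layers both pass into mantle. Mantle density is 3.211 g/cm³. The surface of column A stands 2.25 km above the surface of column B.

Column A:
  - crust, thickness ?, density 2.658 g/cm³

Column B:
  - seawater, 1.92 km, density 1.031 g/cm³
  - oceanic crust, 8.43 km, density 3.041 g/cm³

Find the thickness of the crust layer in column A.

Take the compensation level at the base of the deeper column (depth z_c below the surface of column A) and equate Σ ρ_i t_i down to z_c; mantle fills any gap and the z_c terms cancel.
Column A: x×2.658 + (z_c − 0 − x)×3.211
Column B: 2.25×0 + 1.92×1.031 + 8.43×3.041 + (z_c − 2.25 − 10.35)×3.211
The z_c×3.211 term appears on both sides and cancels. Collect the known terms of each column as K = Σ(ρt)_known − 3.211 × (depth of known layers): K_A = 0 − 3.211×0 = 0; K_B = 27.61515 − 3.211×(2.25 + 10.35) = −12.84345.
Balance: K_A − x×(3.211 − 2.658) = K_B, so x = (K_A − K_B)/(3.211 − 2.658) = 12.8434/0.553 = 23.2 km.

23.2 km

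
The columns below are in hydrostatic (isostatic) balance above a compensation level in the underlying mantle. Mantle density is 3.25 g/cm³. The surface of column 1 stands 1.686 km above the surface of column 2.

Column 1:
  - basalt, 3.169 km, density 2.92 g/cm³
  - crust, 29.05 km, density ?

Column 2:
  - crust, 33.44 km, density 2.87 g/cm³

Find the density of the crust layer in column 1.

2.66 g/cm³

Take the compensation level at the base of the deeper column (depth z_c below the surface of column 1) and equate Σ ρ_i t_i down to z_c; mantle fills any gap and the z_c terms cancel.
Column 1: 3.169×2.92 + 29.05×ρ + (z_c − 32.219)×3.25
Column 2: 1.686×0 + 33.44×2.87 + (z_c − 1.686 − 33.44)×3.25
The z_c×3.25 term appears on both sides and cancels. Collect the known terms of each column as K = Σ(ρt)_known − 3.25 × (depth of known layers): K_1 = 9.25348 − 3.25×32.219 = −95.45827; K_2 = 95.9728 − 3.25×(1.686 + 33.44) = −18.1867.
Balance: K_1 + 29.05×ρ = K_2, so ρ = (K_2 − K_1)/29.05 = 77.2716/29.05 = 2.66 g/cm³.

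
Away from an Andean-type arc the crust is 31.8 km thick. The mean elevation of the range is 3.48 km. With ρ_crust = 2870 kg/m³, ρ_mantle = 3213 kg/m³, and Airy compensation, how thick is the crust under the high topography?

64.4 km

Root depth r = h ρ_c / (ρ_m − ρ_c) = 3.48 km × 2870 / 343 = 29.12 km.
Total thickness = T + h + r = 31.8 km + 3.48 km + 29.12 km = 64.4 km.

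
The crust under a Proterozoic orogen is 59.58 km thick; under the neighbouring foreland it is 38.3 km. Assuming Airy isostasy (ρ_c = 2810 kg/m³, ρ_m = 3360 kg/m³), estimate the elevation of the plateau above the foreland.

3.48 km

Excess crust Δ = 59.58 km − 38.3 km = 21.28 km, split between elevation h and root r with h + r = Δ.
Airy balance ρ_c h = (ρ_m − ρ_c) r gives r = h ρ_c/(ρ_m − ρ_c), so h (1 + ρ_c/(ρ_m − ρ_c)) = Δ, i.e. h = Δ (ρ_m − ρ_c)/ρ_m.
h = 21.28 km × 550/3360 = 3.48 km.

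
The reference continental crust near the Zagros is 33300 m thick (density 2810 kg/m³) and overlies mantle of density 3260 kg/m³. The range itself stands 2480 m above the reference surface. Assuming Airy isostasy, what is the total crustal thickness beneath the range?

Root depth r = h ρ_c / (ρ_m − ρ_c) = 2480 m × 2810 / 450 = 15490 m.
Total thickness = T + h + r = 33300 m + 2480 m + 15490 m = 51300 m.

51300 m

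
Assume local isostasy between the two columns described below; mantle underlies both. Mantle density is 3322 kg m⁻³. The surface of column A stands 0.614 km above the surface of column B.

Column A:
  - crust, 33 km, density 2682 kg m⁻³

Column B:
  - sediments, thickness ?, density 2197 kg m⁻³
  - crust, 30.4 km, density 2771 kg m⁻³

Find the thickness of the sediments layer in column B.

2.07 km

Take the compensation level at the base of the deeper column (depth z_c below the surface of column A) and equate Σ ρ_i t_i down to z_c; mantle fills any gap and the z_c terms cancel.
Column A: 33×2682 + (z_c − 33)×3322
Column B: 0.614×0 + x×2197 + 30.4×2771 + (z_c − 0.614 − 30.4 − x)×3322
The z_c×3322 term appears on both sides and cancels. Collect the known terms of each column as K = Σ(ρt)_known − 3322 × (depth of known layers): K_A = 88506 − 3322×33 = −21120; K_B = 84238.4 − 3322×(0.614 + 30.4) = −18790.108.
Balance: K_A = K_B − x×(3322 − 2197), so x = (K_B − K_A)/(3322 − 2197) = 2329.89/1125 = 2.07 km.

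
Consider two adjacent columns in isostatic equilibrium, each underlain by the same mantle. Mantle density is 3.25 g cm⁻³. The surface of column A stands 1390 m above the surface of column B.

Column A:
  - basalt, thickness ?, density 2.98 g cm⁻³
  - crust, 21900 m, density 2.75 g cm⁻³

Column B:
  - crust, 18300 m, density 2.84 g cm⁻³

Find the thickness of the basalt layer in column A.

Take the compensation level at the base of the deeper column (depth z_c below the surface of column A) and equate Σ ρ_i t_i down to z_c; mantle fills any gap and the z_c terms cancel.
Column A: x×2.98 + 21900×2.75 + (z_c − 21900 − x)×3.25
Column B: 1390×0 + 18300×2.84 + (z_c − 1390 − 18300)×3.25
The z_c×3.25 term appears on both sides and cancels. Collect the known terms of each column as K = Σ(ρt)_known − 3.25 × (depth of known layers): K_A = 60225 − 3.25×21900 = −10950; K_B = 51972 − 3.25×(1390 + 18300) = −12020.5.
Balance: K_A − x×(3.25 − 2.98) = K_B, so x = (K_A − K_B)/(3.25 − 2.98) = 1070.5/0.27 = 3960 m.

3960 m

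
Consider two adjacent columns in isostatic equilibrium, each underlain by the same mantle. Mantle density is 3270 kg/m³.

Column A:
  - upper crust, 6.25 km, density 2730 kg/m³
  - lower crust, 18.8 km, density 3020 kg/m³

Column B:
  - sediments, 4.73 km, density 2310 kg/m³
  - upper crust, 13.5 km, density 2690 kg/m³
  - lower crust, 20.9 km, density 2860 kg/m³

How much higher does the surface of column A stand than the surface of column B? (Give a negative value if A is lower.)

−3.93 km

For any compensation level in the mantle, the mantle terms cancel and isostasy reduces to e = (Σt_A − Σt_B) − (Σ(ρt)_A − Σ(ρt)_B) / ρ_m.
Σt_A = 25.05 km; Σt_B = 39.13 km; Σ(ρt)_A = 73838.5; Σ(ρt)_B = 107015.3 (in km·kg/m³).
e = (25.05 − 39.13) − (73838.5 − 107015.3) / 3270 = −3.93 km.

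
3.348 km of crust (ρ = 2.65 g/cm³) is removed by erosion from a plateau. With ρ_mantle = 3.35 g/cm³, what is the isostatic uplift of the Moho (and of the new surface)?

Unloading: uplift u = e ρ_c/ρ_m = 3.348 km × 2.65/3.35 = 2.65 km.

2.65 km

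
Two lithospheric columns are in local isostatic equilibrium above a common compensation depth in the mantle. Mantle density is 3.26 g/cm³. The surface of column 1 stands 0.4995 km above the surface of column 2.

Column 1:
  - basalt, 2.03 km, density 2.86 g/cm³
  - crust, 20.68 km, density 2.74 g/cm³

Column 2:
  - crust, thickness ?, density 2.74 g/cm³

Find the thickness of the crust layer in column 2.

19.1 km

Take the compensation level at the base of the deeper column (depth z_c below the surface of column 1) and equate Σ ρ_i t_i down to z_c; mantle fills any gap and the z_c terms cancel.
Column 1: 2.03×2.86 + 20.68×2.74 + (z_c − 22.71)×3.26
Column 2: 0.4995×0 + x×2.74 + (z_c − 0.4995 − 0 − x)×3.26
The z_c×3.26 term appears on both sides and cancels. Collect the known terms of each column as K = Σ(ρt)_known − 3.26 × (depth of known layers): K_1 = 62.469 − 3.26×22.71 = −11.5656; K_2 = 0 − 3.26×(0.4995 + 0) = −1.62837.
Balance: K_1 = K_2 − x×(3.26 − 2.74), so x = (K_2 − K_1)/(3.26 − 2.74) = 9.93723/0.52 = 19.1 km.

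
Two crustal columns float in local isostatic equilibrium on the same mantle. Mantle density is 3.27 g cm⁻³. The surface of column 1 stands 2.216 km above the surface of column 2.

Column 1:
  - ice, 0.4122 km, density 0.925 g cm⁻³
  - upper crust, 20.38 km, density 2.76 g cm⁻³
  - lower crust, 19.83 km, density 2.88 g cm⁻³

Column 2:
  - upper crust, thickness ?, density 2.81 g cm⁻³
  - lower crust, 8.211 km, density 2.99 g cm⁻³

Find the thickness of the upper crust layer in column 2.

Take the compensation level at the base of the deeper column (depth z_c below the surface of column 1) and equate Σ ρ_i t_i down to z_c; mantle fills any gap and the z_c terms cancel.
Column 1: 0.4122×0.925 + 20.38×2.76 + 19.83×2.88 + (z_c − 40.6222)×3.27
Column 2: 2.216×0 + x×2.81 + 8.211×2.99 + (z_c − 2.216 − 8.211 − x)×3.27
The z_c×3.27 term appears on both sides and cancels. Collect the known terms of each column as K = Σ(ρt)_known − 3.27 × (depth of known layers): K_1 = 113.740485 − 3.27×40.6222 = −19.094109; K_2 = 24.55089 − 3.27×(2.216 + 8.211) = −9.5454.
Balance: K_1 = K_2 − x×(3.27 − 2.81), so x = (K_2 − K_1)/(3.27 − 2.81) = 9.54871/0.46 = 20.8 km.

20.8 km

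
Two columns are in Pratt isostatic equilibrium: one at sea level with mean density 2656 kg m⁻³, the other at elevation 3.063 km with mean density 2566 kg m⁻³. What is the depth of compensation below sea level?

87.3 km

ρ_ref D = ρ (D + h) → D (ρ_ref − ρ) = ρ h.
D = ρ h/(ρ_ref − ρ) = 2566 × 3.063 km/(2656 − 2566) = 87.3 km.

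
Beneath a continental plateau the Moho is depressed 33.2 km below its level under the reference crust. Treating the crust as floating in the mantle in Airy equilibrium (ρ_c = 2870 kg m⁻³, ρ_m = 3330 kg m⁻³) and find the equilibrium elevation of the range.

In Airy isostatic equilibrium: ρ_c h = (ρ_m − ρ_c) r.
h = r (ρ_m − ρ_c) / ρ_c = 33.2 km × (3330 − 2870) / 2870 = 5.32 km.

5.32 km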